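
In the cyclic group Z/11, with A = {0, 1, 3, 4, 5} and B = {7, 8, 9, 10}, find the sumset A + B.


Work in Z/11Z: reduce every sum a + b modulo 11.
Enumerate all 20 pairs:
a = 0: 0+7=7, 0+8=8, 0+9=9, 0+10=10
a = 1: 1+7=8, 1+8=9, 1+9=10, 1+10=0
a = 3: 3+7=10, 3+8=0, 3+9=1, 3+10=2
a = 4: 4+7=0, 4+8=1, 4+9=2, 4+10=3
a = 5: 5+7=1, 5+8=2, 5+9=3, 5+10=4
Distinct residues collected: {0, 1, 2, 3, 4, 7, 8, 9, 10}
|A + B| = 9 (out of 11 total residues).

A + B = {0, 1, 2, 3, 4, 7, 8, 9, 10}


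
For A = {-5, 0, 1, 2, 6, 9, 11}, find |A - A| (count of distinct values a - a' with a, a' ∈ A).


A - A = {a - a' : a, a' ∈ A}; |A| = 7.
Bounds: 2|A|-1 ≤ |A - A| ≤ |A|² - |A| + 1, i.e. 13 ≤ |A - A| ≤ 43.
Note: 0 ∈ A - A always (from a - a). The set is symmetric: if d ∈ A - A then -d ∈ A - A.
Enumerate nonzero differences d = a - a' with a > a' (then include -d):
Positive differences: {1, 2, 3, 4, 5, 6, 7, 8, 9, 10, 11, 14, 16}
Full difference set: {0} ∪ (positive diffs) ∪ (negative diffs).
|A - A| = 1 + 2·13 = 27 (matches direct enumeration: 27).

|A - A| = 27


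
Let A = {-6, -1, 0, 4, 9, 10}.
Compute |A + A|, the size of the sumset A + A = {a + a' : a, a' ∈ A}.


A + A = {a + a' : a, a' ∈ A}; |A| = 6.
General bounds: 2|A| - 1 ≤ |A + A| ≤ |A|(|A|+1)/2, i.e. 11 ≤ |A + A| ≤ 21.
Lower bound 2|A|-1 is attained iff A is an arithmetic progression.
Enumerate sums a + a' for a ≤ a' (symmetric, so this suffices):
a = -6: -6+-6=-12, -6+-1=-7, -6+0=-6, -6+4=-2, -6+9=3, -6+10=4
a = -1: -1+-1=-2, -1+0=-1, -1+4=3, -1+9=8, -1+10=9
a = 0: 0+0=0, 0+4=4, 0+9=9, 0+10=10
a = 4: 4+4=8, 4+9=13, 4+10=14
a = 9: 9+9=18, 9+10=19
a = 10: 10+10=20
Distinct sums: {-12, -7, -6, -2, -1, 0, 3, 4, 8, 9, 10, 13, 14, 18, 19, 20}
|A + A| = 16

|A + A| = 16


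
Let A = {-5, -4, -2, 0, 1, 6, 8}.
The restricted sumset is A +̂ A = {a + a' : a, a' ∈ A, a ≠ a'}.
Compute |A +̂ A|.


Restricted sumset: A +̂ A = {a + a' : a ∈ A, a' ∈ A, a ≠ a'}.
Equivalently, take A + A and drop any sum 2a that is achievable ONLY as a + a for a ∈ A (i.e. sums representable only with equal summands).
Enumerate pairs (a, a') with a < a' (symmetric, so each unordered pair gives one sum; this covers all a ≠ a'):
  -5 + -4 = -9
  -5 + -2 = -7
  -5 + 0 = -5
  -5 + 1 = -4
  -5 + 6 = 1
  -5 + 8 = 3
  -4 + -2 = -6
  -4 + 0 = -4
  -4 + 1 = -3
  -4 + 6 = 2
  -4 + 8 = 4
  -2 + 0 = -2
  -2 + 1 = -1
  -2 + 6 = 4
  -2 + 8 = 6
  0 + 1 = 1
  0 + 6 = 6
  0 + 8 = 8
  1 + 6 = 7
  1 + 8 = 9
  6 + 8 = 14
Collected distinct sums: {-9, -7, -6, -5, -4, -3, -2, -1, 1, 2, 3, 4, 6, 7, 8, 9, 14}
|A +̂ A| = 17
(Reference bound: |A +̂ A| ≥ 2|A| - 3 for |A| ≥ 2, with |A| = 7 giving ≥ 11.)

|A +̂ A| = 17


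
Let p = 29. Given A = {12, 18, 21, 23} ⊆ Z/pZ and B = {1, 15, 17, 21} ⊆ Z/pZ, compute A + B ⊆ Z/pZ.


Work in Z/29Z: reduce every sum a + b modulo 29.
Enumerate all 16 pairs:
a = 12: 12+1=13, 12+15=27, 12+17=0, 12+21=4
a = 18: 18+1=19, 18+15=4, 18+17=6, 18+21=10
a = 21: 21+1=22, 21+15=7, 21+17=9, 21+21=13
a = 23: 23+1=24, 23+15=9, 23+17=11, 23+21=15
Distinct residues collected: {0, 4, 6, 7, 9, 10, 11, 13, 15, 19, 22, 24, 27}
|A + B| = 13 (out of 29 total residues).

A + B = {0, 4, 6, 7, 9, 10, 11, 13, 15, 19, 22, 24, 27}


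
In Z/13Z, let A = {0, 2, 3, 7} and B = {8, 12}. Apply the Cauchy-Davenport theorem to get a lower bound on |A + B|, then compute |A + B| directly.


Cauchy-Davenport: |A + B| ≥ min(p, |A| + |B| - 1) for A, B nonempty in Z/pZ.
|A| = 4, |B| = 2, p = 13.
CD lower bound = min(13, 4 + 2 - 1) = min(13, 5) = 5.
Compute A + B mod 13 directly:
a = 0: 0+8=8, 0+12=12
a = 2: 2+8=10, 2+12=1
a = 3: 3+8=11, 3+12=2
a = 7: 7+8=2, 7+12=6
A + B = {1, 2, 6, 8, 10, 11, 12}, so |A + B| = 7.
Verify: 7 ≥ 5? Yes ✓.

CD lower bound = 5, actual |A + B| = 7.


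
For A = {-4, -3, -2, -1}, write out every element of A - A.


A - A = {a - a' : a, a' ∈ A}.
Compute a - a' for each ordered pair (a, a'):
a = -4: -4--4=0, -4--3=-1, -4--2=-2, -4--1=-3
a = -3: -3--4=1, -3--3=0, -3--2=-1, -3--1=-2
a = -2: -2--4=2, -2--3=1, -2--2=0, -2--1=-1
a = -1: -1--4=3, -1--3=2, -1--2=1, -1--1=0
Collecting distinct values (and noting 0 appears from a-a):
A - A = {-3, -2, -1, 0, 1, 2, 3}
|A - A| = 7

A - A = {-3, -2, -1, 0, 1, 2, 3}


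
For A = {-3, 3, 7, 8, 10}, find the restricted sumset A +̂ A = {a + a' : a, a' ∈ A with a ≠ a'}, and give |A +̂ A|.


Restricted sumset: A +̂ A = {a + a' : a ∈ A, a' ∈ A, a ≠ a'}.
Equivalently, take A + A and drop any sum 2a that is achievable ONLY as a + a for a ∈ A (i.e. sums representable only with equal summands).
Enumerate pairs (a, a') with a < a' (symmetric, so each unordered pair gives one sum; this covers all a ≠ a'):
  -3 + 3 = 0
  -3 + 7 = 4
  -3 + 8 = 5
  -3 + 10 = 7
  3 + 7 = 10
  3 + 8 = 11
  3 + 10 = 13
  7 + 8 = 15
  7 + 10 = 17
  8 + 10 = 18
Collected distinct sums: {0, 4, 5, 7, 10, 11, 13, 15, 17, 18}
|A +̂ A| = 10
(Reference bound: |A +̂ A| ≥ 2|A| - 3 for |A| ≥ 2, with |A| = 5 giving ≥ 7.)

|A +̂ A| = 10


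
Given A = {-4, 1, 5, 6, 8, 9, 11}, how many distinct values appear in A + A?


A + A = {a + a' : a, a' ∈ A}; |A| = 7.
General bounds: 2|A| - 1 ≤ |A + A| ≤ |A|(|A|+1)/2, i.e. 13 ≤ |A + A| ≤ 28.
Lower bound 2|A|-1 is attained iff A is an arithmetic progression.
Enumerate sums a + a' for a ≤ a' (symmetric, so this suffices):
a = -4: -4+-4=-8, -4+1=-3, -4+5=1, -4+6=2, -4+8=4, -4+9=5, -4+11=7
a = 1: 1+1=2, 1+5=6, 1+6=7, 1+8=9, 1+9=10, 1+11=12
a = 5: 5+5=10, 5+6=11, 5+8=13, 5+9=14, 5+11=16
a = 6: 6+6=12, 6+8=14, 6+9=15, 6+11=17
a = 8: 8+8=16, 8+9=17, 8+11=19
a = 9: 9+9=18, 9+11=20
a = 11: 11+11=22
Distinct sums: {-8, -3, 1, 2, 4, 5, 6, 7, 9, 10, 11, 12, 13, 14, 15, 16, 17, 18, 19, 20, 22}
|A + A| = 21

|A + A| = 21


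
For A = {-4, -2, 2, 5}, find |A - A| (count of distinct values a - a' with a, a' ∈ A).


A - A = {a - a' : a, a' ∈ A}; |A| = 4.
Bounds: 2|A|-1 ≤ |A - A| ≤ |A|² - |A| + 1, i.e. 7 ≤ |A - A| ≤ 13.
Note: 0 ∈ A - A always (from a - a). The set is symmetric: if d ∈ A - A then -d ∈ A - A.
Enumerate nonzero differences d = a - a' with a > a' (then include -d):
Positive differences: {2, 3, 4, 6, 7, 9}
Full difference set: {0} ∪ (positive diffs) ∪ (negative diffs).
|A - A| = 1 + 2·6 = 13 (matches direct enumeration: 13).

|A - A| = 13


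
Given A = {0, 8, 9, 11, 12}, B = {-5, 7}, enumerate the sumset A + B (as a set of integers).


A + B = {a + b : a ∈ A, b ∈ B}.
Enumerate all |A|·|B| = 5·2 = 10 pairs (a, b) and collect distinct sums.
a = 0: 0+-5=-5, 0+7=7
a = 8: 8+-5=3, 8+7=15
a = 9: 9+-5=4, 9+7=16
a = 11: 11+-5=6, 11+7=18
a = 12: 12+-5=7, 12+7=19
Collecting distinct sums: A + B = {-5, 3, 4, 6, 7, 15, 16, 18, 19}
|A + B| = 9

A + B = {-5, 3, 4, 6, 7, 15, 16, 18, 19}


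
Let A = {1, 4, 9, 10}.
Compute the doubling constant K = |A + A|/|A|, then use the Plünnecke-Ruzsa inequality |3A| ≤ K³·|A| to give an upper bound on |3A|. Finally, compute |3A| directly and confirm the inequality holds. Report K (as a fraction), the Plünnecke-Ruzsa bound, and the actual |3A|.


|A| = 4.
Step 1: Compute A + A by enumerating all 16 pairs.
A + A = {2, 5, 8, 10, 11, 13, 14, 18, 19, 20}, so |A + A| = 10.
Step 2: Doubling constant K = |A + A|/|A| = 10/4 = 10/4 ≈ 2.5000.
Step 3: Plünnecke-Ruzsa gives |3A| ≤ K³·|A| = (2.5000)³ · 4 ≈ 62.5000.
Step 4: Compute 3A = A + A + A directly by enumerating all triples (a,b,c) ∈ A³; |3A| = 19.
Step 5: Check 19 ≤ 62.5000? Yes ✓.

K = 10/4, Plünnecke-Ruzsa bound K³|A| ≈ 62.5000, |3A| = 19, inequality holds.


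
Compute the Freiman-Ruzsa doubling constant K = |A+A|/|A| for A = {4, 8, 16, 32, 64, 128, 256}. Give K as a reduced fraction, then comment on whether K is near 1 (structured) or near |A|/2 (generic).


|A| = 7.
Compute A + A by enumerating all 49 pairs.
A + A = {8, 12, 16, 20, 24, 32, 36, 40, 48, 64, 68, 72, 80, 96, 128, 132, 136, 144, 160, 192, 256, 260, 264, 272, 288, 320, 384, 512}, so |A + A| = 28.
K = |A + A| / |A| = 28/7 = 4/1 ≈ 4.0000.
Reference: AP of size 7 gives K = 13/7 ≈ 1.8571; a fully generic set of size 7 gives K ≈ 4.0000.

|A| = 7, |A + A| = 28, K = 28/7 = 4/1.


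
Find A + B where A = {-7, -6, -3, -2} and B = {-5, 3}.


A + B = {a + b : a ∈ A, b ∈ B}.
Enumerate all |A|·|B| = 4·2 = 8 pairs (a, b) and collect distinct sums.
a = -7: -7+-5=-12, -7+3=-4
a = -6: -6+-5=-11, -6+3=-3
a = -3: -3+-5=-8, -3+3=0
a = -2: -2+-5=-7, -2+3=1
Collecting distinct sums: A + B = {-12, -11, -8, -7, -4, -3, 0, 1}
|A + B| = 8

A + B = {-12, -11, -8, -7, -4, -3, 0, 1}


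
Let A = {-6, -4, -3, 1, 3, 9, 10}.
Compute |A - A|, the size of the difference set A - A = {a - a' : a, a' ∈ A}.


A - A = {a - a' : a, a' ∈ A}; |A| = 7.
Bounds: 2|A|-1 ≤ |A - A| ≤ |A|² - |A| + 1, i.e. 13 ≤ |A - A| ≤ 43.
Note: 0 ∈ A - A always (from a - a). The set is symmetric: if d ∈ A - A then -d ∈ A - A.
Enumerate nonzero differences d = a - a' with a > a' (then include -d):
Positive differences: {1, 2, 3, 4, 5, 6, 7, 8, 9, 12, 13, 14, 15, 16}
Full difference set: {0} ∪ (positive diffs) ∪ (negative diffs).
|A - A| = 1 + 2·14 = 29 (matches direct enumeration: 29).

|A - A| = 29


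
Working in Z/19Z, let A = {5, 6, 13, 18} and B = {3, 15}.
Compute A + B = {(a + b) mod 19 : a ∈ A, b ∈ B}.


Work in Z/19Z: reduce every sum a + b modulo 19.
Enumerate all 8 pairs:
a = 5: 5+3=8, 5+15=1
a = 6: 6+3=9, 6+15=2
a = 13: 13+3=16, 13+15=9
a = 18: 18+3=2, 18+15=14
Distinct residues collected: {1, 2, 8, 9, 14, 16}
|A + B| = 6 (out of 19 total residues).

A + B = {1, 2, 8, 9, 14, 16}


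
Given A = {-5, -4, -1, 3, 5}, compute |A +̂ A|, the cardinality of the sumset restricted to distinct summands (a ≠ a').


Restricted sumset: A +̂ A = {a + a' : a ∈ A, a' ∈ A, a ≠ a'}.
Equivalently, take A + A and drop any sum 2a that is achievable ONLY as a + a for a ∈ A (i.e. sums representable only with equal summands).
Enumerate pairs (a, a') with a < a' (symmetric, so each unordered pair gives one sum; this covers all a ≠ a'):
  -5 + -4 = -9
  -5 + -1 = -6
  -5 + 3 = -2
  -5 + 5 = 0
  -4 + -1 = -5
  -4 + 3 = -1
  -4 + 5 = 1
  -1 + 3 = 2
  -1 + 5 = 4
  3 + 5 = 8
Collected distinct sums: {-9, -6, -5, -2, -1, 0, 1, 2, 4, 8}
|A +̂ A| = 10
(Reference bound: |A +̂ A| ≥ 2|A| - 3 for |A| ≥ 2, with |A| = 5 giving ≥ 7.)

|A +̂ A| = 10


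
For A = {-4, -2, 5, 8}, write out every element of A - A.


A - A = {a - a' : a, a' ∈ A}.
Compute a - a' for each ordered pair (a, a'):
a = -4: -4--4=0, -4--2=-2, -4-5=-9, -4-8=-12
a = -2: -2--4=2, -2--2=0, -2-5=-7, -2-8=-10
a = 5: 5--4=9, 5--2=7, 5-5=0, 5-8=-3
a = 8: 8--4=12, 8--2=10, 8-5=3, 8-8=0
Collecting distinct values (and noting 0 appears from a-a):
A - A = {-12, -10, -9, -7, -3, -2, 0, 2, 3, 7, 9, 10, 12}
|A - A| = 13

A - A = {-12, -10, -9, -7, -3, -2, 0, 2, 3, 7, 9, 10, 12}


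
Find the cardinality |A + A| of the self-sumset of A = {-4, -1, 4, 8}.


A + A = {a + a' : a, a' ∈ A}; |A| = 4.
General bounds: 2|A| - 1 ≤ |A + A| ≤ |A|(|A|+1)/2, i.e. 7 ≤ |A + A| ≤ 10.
Lower bound 2|A|-1 is attained iff A is an arithmetic progression.
Enumerate sums a + a' for a ≤ a' (symmetric, so this suffices):
a = -4: -4+-4=-8, -4+-1=-5, -4+4=0, -4+8=4
a = -1: -1+-1=-2, -1+4=3, -1+8=7
a = 4: 4+4=8, 4+8=12
a = 8: 8+8=16
Distinct sums: {-8, -5, -2, 0, 3, 4, 7, 8, 12, 16}
|A + A| = 10

|A + A| = 10


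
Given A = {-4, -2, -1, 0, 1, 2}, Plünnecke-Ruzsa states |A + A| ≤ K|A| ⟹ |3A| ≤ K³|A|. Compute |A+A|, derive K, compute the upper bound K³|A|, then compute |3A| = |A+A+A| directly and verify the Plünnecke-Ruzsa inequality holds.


|A| = 6.
Step 1: Compute A + A by enumerating all 36 pairs.
A + A = {-8, -6, -5, -4, -3, -2, -1, 0, 1, 2, 3, 4}, so |A + A| = 12.
Step 2: Doubling constant K = |A + A|/|A| = 12/6 = 12/6 ≈ 2.0000.
Step 3: Plünnecke-Ruzsa gives |3A| ≤ K³·|A| = (2.0000)³ · 6 ≈ 48.0000.
Step 4: Compute 3A = A + A + A directly by enumerating all triples (a,b,c) ∈ A³; |3A| = 18.
Step 5: Check 18 ≤ 48.0000? Yes ✓.

K = 12/6, Plünnecke-Ruzsa bound K³|A| ≈ 48.0000, |3A| = 18, inequality holds.


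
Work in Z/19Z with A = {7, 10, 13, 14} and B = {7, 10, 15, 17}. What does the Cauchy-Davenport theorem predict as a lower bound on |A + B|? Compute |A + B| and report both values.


Cauchy-Davenport: |A + B| ≥ min(p, |A| + |B| - 1) for A, B nonempty in Z/pZ.
|A| = 4, |B| = 4, p = 19.
CD lower bound = min(19, 4 + 4 - 1) = min(19, 7) = 7.
Compute A + B mod 19 directly:
a = 7: 7+7=14, 7+10=17, 7+15=3, 7+17=5
a = 10: 10+7=17, 10+10=1, 10+15=6, 10+17=8
a = 13: 13+7=1, 13+10=4, 13+15=9, 13+17=11
a = 14: 14+7=2, 14+10=5, 14+15=10, 14+17=12
A + B = {1, 2, 3, 4, 5, 6, 8, 9, 10, 11, 12, 14, 17}, so |A + B| = 13.
Verify: 13 ≥ 7? Yes ✓.

CD lower bound = 7, actual |A + B| = 13.


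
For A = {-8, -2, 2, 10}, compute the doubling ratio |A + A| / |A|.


|A| = 4.
Compute A + A by enumerating all 16 pairs.
A + A = {-16, -10, -6, -4, 0, 2, 4, 8, 12, 20}, so |A + A| = 10.
K = |A + A| / |A| = 10/4 = 5/2 ≈ 2.5000.
Reference: AP of size 4 gives K = 7/4 ≈ 1.7500; a fully generic set of size 4 gives K ≈ 2.5000.

|A| = 4, |A + A| = 10, K = 10/4 = 5/2.


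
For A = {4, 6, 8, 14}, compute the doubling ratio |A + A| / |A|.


|A| = 4.
Compute A + A by enumerating all 16 pairs.
A + A = {8, 10, 12, 14, 16, 18, 20, 22, 28}, so |A + A| = 9.
K = |A + A| / |A| = 9/4 (already in lowest terms) ≈ 2.2500.
Reference: AP of size 4 gives K = 7/4 ≈ 1.7500; a fully generic set of size 4 gives K ≈ 2.5000.

|A| = 4, |A + A| = 9, K = 9/4.


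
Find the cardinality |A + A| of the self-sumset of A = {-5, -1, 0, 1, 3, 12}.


A + A = {a + a' : a, a' ∈ A}; |A| = 6.
General bounds: 2|A| - 1 ≤ |A + A| ≤ |A|(|A|+1)/2, i.e. 11 ≤ |A + A| ≤ 21.
Lower bound 2|A|-1 is attained iff A is an arithmetic progression.
Enumerate sums a + a' for a ≤ a' (symmetric, so this suffices):
a = -5: -5+-5=-10, -5+-1=-6, -5+0=-5, -5+1=-4, -5+3=-2, -5+12=7
a = -1: -1+-1=-2, -1+0=-1, -1+1=0, -1+3=2, -1+12=11
a = 0: 0+0=0, 0+1=1, 0+3=3, 0+12=12
a = 1: 1+1=2, 1+3=4, 1+12=13
a = 3: 3+3=6, 3+12=15
a = 12: 12+12=24
Distinct sums: {-10, -6, -5, -4, -2, -1, 0, 1, 2, 3, 4, 6, 7, 11, 12, 13, 15, 24}
|A + A| = 18

|A + A| = 18


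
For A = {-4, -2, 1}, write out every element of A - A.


A - A = {a - a' : a, a' ∈ A}.
Compute a - a' for each ordered pair (a, a'):
a = -4: -4--4=0, -4--2=-2, -4-1=-5
a = -2: -2--4=2, -2--2=0, -2-1=-3
a = 1: 1--4=5, 1--2=3, 1-1=0
Collecting distinct values (and noting 0 appears from a-a):
A - A = {-5, -3, -2, 0, 2, 3, 5}
|A - A| = 7

A - A = {-5, -3, -2, 0, 2, 3, 5}


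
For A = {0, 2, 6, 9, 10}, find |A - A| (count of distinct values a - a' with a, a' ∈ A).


A - A = {a - a' : a, a' ∈ A}; |A| = 5.
Bounds: 2|A|-1 ≤ |A - A| ≤ |A|² - |A| + 1, i.e. 9 ≤ |A - A| ≤ 21.
Note: 0 ∈ A - A always (from a - a). The set is symmetric: if d ∈ A - A then -d ∈ A - A.
Enumerate nonzero differences d = a - a' with a > a' (then include -d):
Positive differences: {1, 2, 3, 4, 6, 7, 8, 9, 10}
Full difference set: {0} ∪ (positive diffs) ∪ (negative diffs).
|A - A| = 1 + 2·9 = 19 (matches direct enumeration: 19).

|A - A| = 19


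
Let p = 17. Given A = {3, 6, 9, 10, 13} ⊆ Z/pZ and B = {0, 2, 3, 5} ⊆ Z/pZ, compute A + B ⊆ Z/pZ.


Work in Z/17Z: reduce every sum a + b modulo 17.
Enumerate all 20 pairs:
a = 3: 3+0=3, 3+2=5, 3+3=6, 3+5=8
a = 6: 6+0=6, 6+2=8, 6+3=9, 6+5=11
a = 9: 9+0=9, 9+2=11, 9+3=12, 9+5=14
a = 10: 10+0=10, 10+2=12, 10+3=13, 10+5=15
a = 13: 13+0=13, 13+2=15, 13+3=16, 13+5=1
Distinct residues collected: {1, 3, 5, 6, 8, 9, 10, 11, 12, 13, 14, 15, 16}
|A + B| = 13 (out of 17 total residues).

A + B = {1, 3, 5, 6, 8, 9, 10, 11, 12, 13, 14, 15, 16}


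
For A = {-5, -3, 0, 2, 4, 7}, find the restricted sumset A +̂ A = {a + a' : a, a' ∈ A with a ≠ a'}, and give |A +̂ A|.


Restricted sumset: A +̂ A = {a + a' : a ∈ A, a' ∈ A, a ≠ a'}.
Equivalently, take A + A and drop any sum 2a that is achievable ONLY as a + a for a ∈ A (i.e. sums representable only with equal summands).
Enumerate pairs (a, a') with a < a' (symmetric, so each unordered pair gives one sum; this covers all a ≠ a'):
  -5 + -3 = -8
  -5 + 0 = -5
  -5 + 2 = -3
  -5 + 4 = -1
  -5 + 7 = 2
  -3 + 0 = -3
  -3 + 2 = -1
  -3 + 4 = 1
  -3 + 7 = 4
  0 + 2 = 2
  0 + 4 = 4
  0 + 7 = 7
  2 + 4 = 6
  2 + 7 = 9
  4 + 7 = 11
Collected distinct sums: {-8, -5, -3, -1, 1, 2, 4, 6, 7, 9, 11}
|A +̂ A| = 11
(Reference bound: |A +̂ A| ≥ 2|A| - 3 for |A| ≥ 2, with |A| = 6 giving ≥ 9.)

|A +̂ A| = 11


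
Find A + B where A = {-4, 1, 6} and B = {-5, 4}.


A + B = {a + b : a ∈ A, b ∈ B}.
Enumerate all |A|·|B| = 3·2 = 6 pairs (a, b) and collect distinct sums.
a = -4: -4+-5=-9, -4+4=0
a = 1: 1+-5=-4, 1+4=5
a = 6: 6+-5=1, 6+4=10
Collecting distinct sums: A + B = {-9, -4, 0, 1, 5, 10}
|A + B| = 6

A + B = {-9, -4, 0, 1, 5, 10}


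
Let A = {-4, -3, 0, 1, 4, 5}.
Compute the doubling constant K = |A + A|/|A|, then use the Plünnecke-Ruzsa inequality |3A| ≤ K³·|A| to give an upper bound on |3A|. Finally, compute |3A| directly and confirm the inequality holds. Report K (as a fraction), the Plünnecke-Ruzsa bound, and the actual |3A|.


|A| = 6.
Step 1: Compute A + A by enumerating all 36 pairs.
A + A = {-8, -7, -6, -4, -3, -2, 0, 1, 2, 4, 5, 6, 8, 9, 10}, so |A + A| = 15.
Step 2: Doubling constant K = |A + A|/|A| = 15/6 = 15/6 ≈ 2.5000.
Step 3: Plünnecke-Ruzsa gives |3A| ≤ K³·|A| = (2.5000)³ · 6 ≈ 93.7500.
Step 4: Compute 3A = A + A + A directly by enumerating all triples (a,b,c) ∈ A³; |3A| = 28.
Step 5: Check 28 ≤ 93.7500? Yes ✓.

K = 15/6, Plünnecke-Ruzsa bound K³|A| ≈ 93.7500, |3A| = 28, inequality holds.


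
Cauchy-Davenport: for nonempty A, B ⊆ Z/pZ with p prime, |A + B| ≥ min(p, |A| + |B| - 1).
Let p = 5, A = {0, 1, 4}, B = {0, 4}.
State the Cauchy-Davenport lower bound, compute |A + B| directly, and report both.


Cauchy-Davenport: |A + B| ≥ min(p, |A| + |B| - 1) for A, B nonempty in Z/pZ.
|A| = 3, |B| = 2, p = 5.
CD lower bound = min(5, 3 + 2 - 1) = min(5, 4) = 4.
Compute A + B mod 5 directly:
a = 0: 0+0=0, 0+4=4
a = 1: 1+0=1, 1+4=0
a = 4: 4+0=4, 4+4=3
A + B = {0, 1, 3, 4}, so |A + B| = 4.
Verify: 4 ≥ 4? Yes ✓.

CD lower bound = 4, actual |A + B| = 4.


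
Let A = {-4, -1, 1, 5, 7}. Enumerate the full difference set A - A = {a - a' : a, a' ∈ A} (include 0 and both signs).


A - A = {a - a' : a, a' ∈ A}.
Compute a - a' for each ordered pair (a, a'):
a = -4: -4--4=0, -4--1=-3, -4-1=-5, -4-5=-9, -4-7=-11
a = -1: -1--4=3, -1--1=0, -1-1=-2, -1-5=-6, -1-7=-8
a = 1: 1--4=5, 1--1=2, 1-1=0, 1-5=-4, 1-7=-6
a = 5: 5--4=9, 5--1=6, 5-1=4, 5-5=0, 5-7=-2
a = 7: 7--4=11, 7--1=8, 7-1=6, 7-5=2, 7-7=0
Collecting distinct values (and noting 0 appears from a-a):
A - A = {-11, -9, -8, -6, -5, -4, -3, -2, 0, 2, 3, 4, 5, 6, 8, 9, 11}
|A - A| = 17

A - A = {-11, -9, -8, -6, -5, -4, -3, -2, 0, 2, 3, 4, 5, 6, 8, 9, 11}


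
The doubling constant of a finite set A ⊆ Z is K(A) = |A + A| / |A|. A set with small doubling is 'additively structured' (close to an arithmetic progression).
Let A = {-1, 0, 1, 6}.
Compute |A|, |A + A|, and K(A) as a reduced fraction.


|A| = 4.
Compute A + A by enumerating all 16 pairs.
A + A = {-2, -1, 0, 1, 2, 5, 6, 7, 12}, so |A + A| = 9.
K = |A + A| / |A| = 9/4 (already in lowest terms) ≈ 2.2500.
Reference: AP of size 4 gives K = 7/4 ≈ 1.7500; a fully generic set of size 4 gives K ≈ 2.5000.

|A| = 4, |A + A| = 9, K = 9/4.


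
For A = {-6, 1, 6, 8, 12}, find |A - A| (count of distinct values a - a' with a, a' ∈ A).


A - A = {a - a' : a, a' ∈ A}; |A| = 5.
Bounds: 2|A|-1 ≤ |A - A| ≤ |A|² - |A| + 1, i.e. 9 ≤ |A - A| ≤ 21.
Note: 0 ∈ A - A always (from a - a). The set is symmetric: if d ∈ A - A then -d ∈ A - A.
Enumerate nonzero differences d = a - a' with a > a' (then include -d):
Positive differences: {2, 4, 5, 6, 7, 11, 12, 14, 18}
Full difference set: {0} ∪ (positive diffs) ∪ (negative diffs).
|A - A| = 1 + 2·9 = 19 (matches direct enumeration: 19).

|A - A| = 19


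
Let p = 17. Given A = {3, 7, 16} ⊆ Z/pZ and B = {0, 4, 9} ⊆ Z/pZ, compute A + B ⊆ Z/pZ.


Work in Z/17Z: reduce every sum a + b modulo 17.
Enumerate all 9 pairs:
a = 3: 3+0=3, 3+4=7, 3+9=12
a = 7: 7+0=7, 7+4=11, 7+9=16
a = 16: 16+0=16, 16+4=3, 16+9=8
Distinct residues collected: {3, 7, 8, 11, 12, 16}
|A + B| = 6 (out of 17 total residues).

A + B = {3, 7, 8, 11, 12, 16}


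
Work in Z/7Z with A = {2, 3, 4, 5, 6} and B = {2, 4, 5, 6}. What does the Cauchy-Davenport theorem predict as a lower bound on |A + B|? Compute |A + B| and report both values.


Cauchy-Davenport: |A + B| ≥ min(p, |A| + |B| - 1) for A, B nonempty in Z/pZ.
|A| = 5, |B| = 4, p = 7.
CD lower bound = min(7, 5 + 4 - 1) = min(7, 8) = 7.
Compute A + B mod 7 directly:
a = 2: 2+2=4, 2+4=6, 2+5=0, 2+6=1
a = 3: 3+2=5, 3+4=0, 3+5=1, 3+6=2
a = 4: 4+2=6, 4+4=1, 4+5=2, 4+6=3
a = 5: 5+2=0, 5+4=2, 5+5=3, 5+6=4
a = 6: 6+2=1, 6+4=3, 6+5=4, 6+6=5
A + B = {0, 1, 2, 3, 4, 5, 6}, so |A + B| = 7.
Verify: 7 ≥ 7? Yes ✓.

CD lower bound = 7, actual |A + B| = 7.


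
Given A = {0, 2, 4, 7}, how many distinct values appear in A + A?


A + A = {a + a' : a, a' ∈ A}; |A| = 4.
General bounds: 2|A| - 1 ≤ |A + A| ≤ |A|(|A|+1)/2, i.e. 7 ≤ |A + A| ≤ 10.
Lower bound 2|A|-1 is attained iff A is an arithmetic progression.
Enumerate sums a + a' for a ≤ a' (symmetric, so this suffices):
a = 0: 0+0=0, 0+2=2, 0+4=4, 0+7=7
a = 2: 2+2=4, 2+4=6, 2+7=9
a = 4: 4+4=8, 4+7=11
a = 7: 7+7=14
Distinct sums: {0, 2, 4, 6, 7, 8, 9, 11, 14}
|A + A| = 9

|A + A| = 9


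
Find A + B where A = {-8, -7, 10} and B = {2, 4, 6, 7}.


A + B = {a + b : a ∈ A, b ∈ B}.
Enumerate all |A|·|B| = 3·4 = 12 pairs (a, b) and collect distinct sums.
a = -8: -8+2=-6, -8+4=-4, -8+6=-2, -8+7=-1
a = -7: -7+2=-5, -7+4=-3, -7+6=-1, -7+7=0
a = 10: 10+2=12, 10+4=14, 10+6=16, 10+7=17
Collecting distinct sums: A + B = {-6, -5, -4, -3, -2, -1, 0, 12, 14, 16, 17}
|A + B| = 11

A + B = {-6, -5, -4, -3, -2, -1, 0, 12, 14, 16, 17}


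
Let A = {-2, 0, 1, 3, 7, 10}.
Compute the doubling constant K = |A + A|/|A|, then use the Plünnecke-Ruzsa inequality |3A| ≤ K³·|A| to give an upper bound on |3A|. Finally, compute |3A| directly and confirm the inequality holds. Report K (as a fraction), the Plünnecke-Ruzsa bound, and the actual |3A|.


|A| = 6.
Step 1: Compute A + A by enumerating all 36 pairs.
A + A = {-4, -2, -1, 0, 1, 2, 3, 4, 5, 6, 7, 8, 10, 11, 13, 14, 17, 20}, so |A + A| = 18.
Step 2: Doubling constant K = |A + A|/|A| = 18/6 = 18/6 ≈ 3.0000.
Step 3: Plünnecke-Ruzsa gives |3A| ≤ K³·|A| = (3.0000)³ · 6 ≈ 162.0000.
Step 4: Compute 3A = A + A + A directly by enumerating all triples (a,b,c) ∈ A³; |3A| = 30.
Step 5: Check 30 ≤ 162.0000? Yes ✓.

K = 18/6, Plünnecke-Ruzsa bound K³|A| ≈ 162.0000, |3A| = 30, inequality holds.


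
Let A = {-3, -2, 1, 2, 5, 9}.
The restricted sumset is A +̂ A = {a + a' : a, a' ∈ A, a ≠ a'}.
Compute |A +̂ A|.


Restricted sumset: A +̂ A = {a + a' : a ∈ A, a' ∈ A, a ≠ a'}.
Equivalently, take A + A and drop any sum 2a that is achievable ONLY as a + a for a ∈ A (i.e. sums representable only with equal summands).
Enumerate pairs (a, a') with a < a' (symmetric, so each unordered pair gives one sum; this covers all a ≠ a'):
  -3 + -2 = -5
  -3 + 1 = -2
  -3 + 2 = -1
  -3 + 5 = 2
  -3 + 9 = 6
  -2 + 1 = -1
  -2 + 2 = 0
  -2 + 5 = 3
  -2 + 9 = 7
  1 + 2 = 3
  1 + 5 = 6
  1 + 9 = 10
  2 + 5 = 7
  2 + 9 = 11
  5 + 9 = 14
Collected distinct sums: {-5, -2, -1, 0, 2, 3, 6, 7, 10, 11, 14}
|A +̂ A| = 11
(Reference bound: |A +̂ A| ≥ 2|A| - 3 for |A| ≥ 2, with |A| = 6 giving ≥ 9.)

|A +̂ A| = 11


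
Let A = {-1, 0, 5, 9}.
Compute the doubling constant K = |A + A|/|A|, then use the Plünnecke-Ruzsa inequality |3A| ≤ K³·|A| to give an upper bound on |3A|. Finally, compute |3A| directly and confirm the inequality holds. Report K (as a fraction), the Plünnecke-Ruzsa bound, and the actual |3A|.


|A| = 4.
Step 1: Compute A + A by enumerating all 16 pairs.
A + A = {-2, -1, 0, 4, 5, 8, 9, 10, 14, 18}, so |A + A| = 10.
Step 2: Doubling constant K = |A + A|/|A| = 10/4 = 10/4 ≈ 2.5000.
Step 3: Plünnecke-Ruzsa gives |3A| ≤ K³·|A| = (2.5000)³ · 4 ≈ 62.5000.
Step 4: Compute 3A = A + A + A directly by enumerating all triples (a,b,c) ∈ A³; |3A| = 19.
Step 5: Check 19 ≤ 62.5000? Yes ✓.

K = 10/4, Plünnecke-Ruzsa bound K³|A| ≈ 62.5000, |3A| = 19, inequality holds.


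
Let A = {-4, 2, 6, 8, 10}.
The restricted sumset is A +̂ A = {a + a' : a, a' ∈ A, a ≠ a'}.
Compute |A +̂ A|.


Restricted sumset: A +̂ A = {a + a' : a ∈ A, a' ∈ A, a ≠ a'}.
Equivalently, take A + A and drop any sum 2a that is achievable ONLY as a + a for a ∈ A (i.e. sums representable only with equal summands).
Enumerate pairs (a, a') with a < a' (symmetric, so each unordered pair gives one sum; this covers all a ≠ a'):
  -4 + 2 = -2
  -4 + 6 = 2
  -4 + 8 = 4
  -4 + 10 = 6
  2 + 6 = 8
  2 + 8 = 10
  2 + 10 = 12
  6 + 8 = 14
  6 + 10 = 16
  8 + 10 = 18
Collected distinct sums: {-2, 2, 4, 6, 8, 10, 12, 14, 16, 18}
|A +̂ A| = 10
(Reference bound: |A +̂ A| ≥ 2|A| - 3 for |A| ≥ 2, with |A| = 5 giving ≥ 7.)

|A +̂ A| = 10


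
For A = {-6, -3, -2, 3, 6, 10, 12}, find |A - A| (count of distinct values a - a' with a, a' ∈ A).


A - A = {a - a' : a, a' ∈ A}; |A| = 7.
Bounds: 2|A|-1 ≤ |A - A| ≤ |A|² - |A| + 1, i.e. 13 ≤ |A - A| ≤ 43.
Note: 0 ∈ A - A always (from a - a). The set is symmetric: if d ∈ A - A then -d ∈ A - A.
Enumerate nonzero differences d = a - a' with a > a' (then include -d):
Positive differences: {1, 2, 3, 4, 5, 6, 7, 8, 9, 12, 13, 14, 15, 16, 18}
Full difference set: {0} ∪ (positive diffs) ∪ (negative diffs).
|A - A| = 1 + 2·15 = 31 (matches direct enumeration: 31).

|A - A| = 31


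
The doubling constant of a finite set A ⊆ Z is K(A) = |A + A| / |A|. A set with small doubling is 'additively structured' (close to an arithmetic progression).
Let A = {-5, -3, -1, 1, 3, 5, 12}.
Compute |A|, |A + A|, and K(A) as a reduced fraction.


|A| = 7.
Compute A + A by enumerating all 49 pairs.
A + A = {-10, -8, -6, -4, -2, 0, 2, 4, 6, 7, 8, 9, 10, 11, 13, 15, 17, 24}, so |A + A| = 18.
K = |A + A| / |A| = 18/7 (already in lowest terms) ≈ 2.5714.
Reference: AP of size 7 gives K = 13/7 ≈ 1.8571; a fully generic set of size 7 gives K ≈ 4.0000.

|A| = 7, |A + A| = 18, K = 18/7.


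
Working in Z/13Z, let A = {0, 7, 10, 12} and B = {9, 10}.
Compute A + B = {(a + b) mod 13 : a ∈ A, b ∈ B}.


Work in Z/13Z: reduce every sum a + b modulo 13.
Enumerate all 8 pairs:
a = 0: 0+9=9, 0+10=10
a = 7: 7+9=3, 7+10=4
a = 10: 10+9=6, 10+10=7
a = 12: 12+9=8, 12+10=9
Distinct residues collected: {3, 4, 6, 7, 8, 9, 10}
|A + B| = 7 (out of 13 total residues).

A + B = {3, 4, 6, 7, 8, 9, 10}


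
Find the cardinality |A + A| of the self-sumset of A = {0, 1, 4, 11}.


A + A = {a + a' : a, a' ∈ A}; |A| = 4.
General bounds: 2|A| - 1 ≤ |A + A| ≤ |A|(|A|+1)/2, i.e. 7 ≤ |A + A| ≤ 10.
Lower bound 2|A|-1 is attained iff A is an arithmetic progression.
Enumerate sums a + a' for a ≤ a' (symmetric, so this suffices):
a = 0: 0+0=0, 0+1=1, 0+4=4, 0+11=11
a = 1: 1+1=2, 1+4=5, 1+11=12
a = 4: 4+4=8, 4+11=15
a = 11: 11+11=22
Distinct sums: {0, 1, 2, 4, 5, 8, 11, 12, 15, 22}
|A + A| = 10

|A + A| = 10


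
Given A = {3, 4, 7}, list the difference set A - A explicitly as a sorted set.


A - A = {a - a' : a, a' ∈ A}.
Compute a - a' for each ordered pair (a, a'):
a = 3: 3-3=0, 3-4=-1, 3-7=-4
a = 4: 4-3=1, 4-4=0, 4-7=-3
a = 7: 7-3=4, 7-4=3, 7-7=0
Collecting distinct values (and noting 0 appears from a-a):
A - A = {-4, -3, -1, 0, 1, 3, 4}
|A - A| = 7

A - A = {-4, -3, -1, 0, 1, 3, 4}


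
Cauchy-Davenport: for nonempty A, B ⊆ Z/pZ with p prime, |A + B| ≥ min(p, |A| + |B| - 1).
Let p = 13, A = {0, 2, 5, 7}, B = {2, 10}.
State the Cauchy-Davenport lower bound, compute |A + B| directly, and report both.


Cauchy-Davenport: |A + B| ≥ min(p, |A| + |B| - 1) for A, B nonempty in Z/pZ.
|A| = 4, |B| = 2, p = 13.
CD lower bound = min(13, 4 + 2 - 1) = min(13, 5) = 5.
Compute A + B mod 13 directly:
a = 0: 0+2=2, 0+10=10
a = 2: 2+2=4, 2+10=12
a = 5: 5+2=7, 5+10=2
a = 7: 7+2=9, 7+10=4
A + B = {2, 4, 7, 9, 10, 12}, so |A + B| = 6.
Verify: 6 ≥ 5? Yes ✓.

CD lower bound = 5, actual |A + B| = 6.


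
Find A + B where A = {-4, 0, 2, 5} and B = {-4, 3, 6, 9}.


A + B = {a + b : a ∈ A, b ∈ B}.
Enumerate all |A|·|B| = 4·4 = 16 pairs (a, b) and collect distinct sums.
a = -4: -4+-4=-8, -4+3=-1, -4+6=2, -4+9=5
a = 0: 0+-4=-4, 0+3=3, 0+6=6, 0+9=9
a = 2: 2+-4=-2, 2+3=5, 2+6=8, 2+9=11
a = 5: 5+-4=1, 5+3=8, 5+6=11, 5+9=14
Collecting distinct sums: A + B = {-8, -4, -2, -1, 1, 2, 3, 5, 6, 8, 9, 11, 14}
|A + B| = 13

A + B = {-8, -4, -2, -1, 1, 2, 3, 5, 6, 8, 9, 11, 14}


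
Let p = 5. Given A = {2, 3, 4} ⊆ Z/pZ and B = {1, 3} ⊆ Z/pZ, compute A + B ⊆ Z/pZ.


Work in Z/5Z: reduce every sum a + b modulo 5.
Enumerate all 6 pairs:
a = 2: 2+1=3, 2+3=0
a = 3: 3+1=4, 3+3=1
a = 4: 4+1=0, 4+3=2
Distinct residues collected: {0, 1, 2, 3, 4}
|A + B| = 5 (out of 5 total residues).

A + B = {0, 1, 2, 3, 4}


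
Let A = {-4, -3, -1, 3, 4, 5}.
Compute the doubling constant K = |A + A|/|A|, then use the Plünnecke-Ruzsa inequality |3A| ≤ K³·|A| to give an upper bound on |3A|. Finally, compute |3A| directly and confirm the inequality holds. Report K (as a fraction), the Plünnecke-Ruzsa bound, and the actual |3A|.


|A| = 6.
Step 1: Compute A + A by enumerating all 36 pairs.
A + A = {-8, -7, -6, -5, -4, -2, -1, 0, 1, 2, 3, 4, 6, 7, 8, 9, 10}, so |A + A| = 17.
Step 2: Doubling constant K = |A + A|/|A| = 17/6 = 17/6 ≈ 2.8333.
Step 3: Plünnecke-Ruzsa gives |3A| ≤ K³·|A| = (2.8333)³ · 6 ≈ 136.4722.
Step 4: Compute 3A = A + A + A directly by enumerating all triples (a,b,c) ∈ A³; |3A| = 28.
Step 5: Check 28 ≤ 136.4722? Yes ✓.

K = 17/6, Plünnecke-Ruzsa bound K³|A| ≈ 136.4722, |3A| = 28, inequality holds.


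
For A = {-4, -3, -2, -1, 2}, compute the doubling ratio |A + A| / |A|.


|A| = 5.
Compute A + A by enumerating all 25 pairs.
A + A = {-8, -7, -6, -5, -4, -3, -2, -1, 0, 1, 4}, so |A + A| = 11.
K = |A + A| / |A| = 11/5 (already in lowest terms) ≈ 2.2000.
Reference: AP of size 5 gives K = 9/5 ≈ 1.8000; a fully generic set of size 5 gives K ≈ 3.0000.

|A| = 5, |A + A| = 11, K = 11/5.


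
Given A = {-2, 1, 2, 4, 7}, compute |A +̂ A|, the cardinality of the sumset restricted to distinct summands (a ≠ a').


Restricted sumset: A +̂ A = {a + a' : a ∈ A, a' ∈ A, a ≠ a'}.
Equivalently, take A + A and drop any sum 2a that is achievable ONLY as a + a for a ∈ A (i.e. sums representable only with equal summands).
Enumerate pairs (a, a') with a < a' (symmetric, so each unordered pair gives one sum; this covers all a ≠ a'):
  -2 + 1 = -1
  -2 + 2 = 0
  -2 + 4 = 2
  -2 + 7 = 5
  1 + 2 = 3
  1 + 4 = 5
  1 + 7 = 8
  2 + 4 = 6
  2 + 7 = 9
  4 + 7 = 11
Collected distinct sums: {-1, 0, 2, 3, 5, 6, 8, 9, 11}
|A +̂ A| = 9
(Reference bound: |A +̂ A| ≥ 2|A| - 3 for |A| ≥ 2, with |A| = 5 giving ≥ 7.)

|A +̂ A| = 9


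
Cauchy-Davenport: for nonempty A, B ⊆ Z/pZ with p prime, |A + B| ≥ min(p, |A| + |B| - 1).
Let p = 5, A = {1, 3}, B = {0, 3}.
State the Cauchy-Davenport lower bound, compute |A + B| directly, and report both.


Cauchy-Davenport: |A + B| ≥ min(p, |A| + |B| - 1) for A, B nonempty in Z/pZ.
|A| = 2, |B| = 2, p = 5.
CD lower bound = min(5, 2 + 2 - 1) = min(5, 3) = 3.
Compute A + B mod 5 directly:
a = 1: 1+0=1, 1+3=4
a = 3: 3+0=3, 3+3=1
A + B = {1, 3, 4}, so |A + B| = 3.
Verify: 3 ≥ 3? Yes ✓.

CD lower bound = 3, actual |A + B| = 3.


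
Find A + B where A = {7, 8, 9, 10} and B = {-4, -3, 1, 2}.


A + B = {a + b : a ∈ A, b ∈ B}.
Enumerate all |A|·|B| = 4·4 = 16 pairs (a, b) and collect distinct sums.
a = 7: 7+-4=3, 7+-3=4, 7+1=8, 7+2=9
a = 8: 8+-4=4, 8+-3=5, 8+1=9, 8+2=10
a = 9: 9+-4=5, 9+-3=6, 9+1=10, 9+2=11
a = 10: 10+-4=6, 10+-3=7, 10+1=11, 10+2=12
Collecting distinct sums: A + B = {3, 4, 5, 6, 7, 8, 9, 10, 11, 12}
|A + B| = 10

A + B = {3, 4, 5, 6, 7, 8, 9, 10, 11, 12}


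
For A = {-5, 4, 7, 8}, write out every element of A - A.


A - A = {a - a' : a, a' ∈ A}.
Compute a - a' for each ordered pair (a, a'):
a = -5: -5--5=0, -5-4=-9, -5-7=-12, -5-8=-13
a = 4: 4--5=9, 4-4=0, 4-7=-3, 4-8=-4
a = 7: 7--5=12, 7-4=3, 7-7=0, 7-8=-1
a = 8: 8--5=13, 8-4=4, 8-7=1, 8-8=0
Collecting distinct values (and noting 0 appears from a-a):
A - A = {-13, -12, -9, -4, -3, -1, 0, 1, 3, 4, 9, 12, 13}
|A - A| = 13

A - A = {-13, -12, -9, -4, -3, -1, 0, 1, 3, 4, 9, 12, 13}


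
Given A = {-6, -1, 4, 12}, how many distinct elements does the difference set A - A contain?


A - A = {a - a' : a, a' ∈ A}; |A| = 4.
Bounds: 2|A|-1 ≤ |A - A| ≤ |A|² - |A| + 1, i.e. 7 ≤ |A - A| ≤ 13.
Note: 0 ∈ A - A always (from a - a). The set is symmetric: if d ∈ A - A then -d ∈ A - A.
Enumerate nonzero differences d = a - a' with a > a' (then include -d):
Positive differences: {5, 8, 10, 13, 18}
Full difference set: {0} ∪ (positive diffs) ∪ (negative diffs).
|A - A| = 1 + 2·5 = 11 (matches direct enumeration: 11).

|A - A| = 11


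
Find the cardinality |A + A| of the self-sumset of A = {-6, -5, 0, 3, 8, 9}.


A + A = {a + a' : a, a' ∈ A}; |A| = 6.
General bounds: 2|A| - 1 ≤ |A + A| ≤ |A|(|A|+1)/2, i.e. 11 ≤ |A + A| ≤ 21.
Lower bound 2|A|-1 is attained iff A is an arithmetic progression.
Enumerate sums a + a' for a ≤ a' (symmetric, so this suffices):
a = -6: -6+-6=-12, -6+-5=-11, -6+0=-6, -6+3=-3, -6+8=2, -6+9=3
a = -5: -5+-5=-10, -5+0=-5, -5+3=-2, -5+8=3, -5+9=4
a = 0: 0+0=0, 0+3=3, 0+8=8, 0+9=9
a = 3: 3+3=6, 3+8=11, 3+9=12
a = 8: 8+8=16, 8+9=17
a = 9: 9+9=18
Distinct sums: {-12, -11, -10, -6, -5, -3, -2, 0, 2, 3, 4, 6, 8, 9, 11, 12, 16, 17, 18}
|A + A| = 19

|A + A| = 19


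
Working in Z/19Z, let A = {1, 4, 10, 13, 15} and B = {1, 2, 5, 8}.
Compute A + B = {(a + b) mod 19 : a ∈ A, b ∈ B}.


Work in Z/19Z: reduce every sum a + b modulo 19.
Enumerate all 20 pairs:
a = 1: 1+1=2, 1+2=3, 1+5=6, 1+8=9
a = 4: 4+1=5, 4+2=6, 4+5=9, 4+8=12
a = 10: 10+1=11, 10+2=12, 10+5=15, 10+8=18
a = 13: 13+1=14, 13+2=15, 13+5=18, 13+8=2
a = 15: 15+1=16, 15+2=17, 15+5=1, 15+8=4
Distinct residues collected: {1, 2, 3, 4, 5, 6, 9, 11, 12, 14, 15, 16, 17, 18}
|A + B| = 14 (out of 19 total residues).

A + B = {1, 2, 3, 4, 5, 6, 9, 11, 12, 14, 15, 16, 17, 18}


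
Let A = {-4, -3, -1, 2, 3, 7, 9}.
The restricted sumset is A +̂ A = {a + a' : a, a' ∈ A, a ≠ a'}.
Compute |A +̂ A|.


Restricted sumset: A +̂ A = {a + a' : a ∈ A, a' ∈ A, a ≠ a'}.
Equivalently, take A + A and drop any sum 2a that is achievable ONLY as a + a for a ∈ A (i.e. sums representable only with equal summands).
Enumerate pairs (a, a') with a < a' (symmetric, so each unordered pair gives one sum; this covers all a ≠ a'):
  -4 + -3 = -7
  -4 + -1 = -5
  -4 + 2 = -2
  -4 + 3 = -1
  -4 + 7 = 3
  -4 + 9 = 5
  -3 + -1 = -4
  -3 + 2 = -1
  -3 + 3 = 0
  -3 + 7 = 4
  -3 + 9 = 6
  -1 + 2 = 1
  -1 + 3 = 2
  -1 + 7 = 6
  -1 + 9 = 8
  2 + 3 = 5
  2 + 7 = 9
  2 + 9 = 11
  3 + 7 = 10
  3 + 9 = 12
  7 + 9 = 16
Collected distinct sums: {-7, -5, -4, -2, -1, 0, 1, 2, 3, 4, 5, 6, 8, 9, 10, 11, 12, 16}
|A +̂ A| = 18
(Reference bound: |A +̂ A| ≥ 2|A| - 3 for |A| ≥ 2, with |A| = 7 giving ≥ 11.)

|A +̂ A| = 18


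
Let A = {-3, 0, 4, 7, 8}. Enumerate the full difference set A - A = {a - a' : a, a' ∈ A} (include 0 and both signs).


A - A = {a - a' : a, a' ∈ A}.
Compute a - a' for each ordered pair (a, a'):
a = -3: -3--3=0, -3-0=-3, -3-4=-7, -3-7=-10, -3-8=-11
a = 0: 0--3=3, 0-0=0, 0-4=-4, 0-7=-7, 0-8=-8
a = 4: 4--3=7, 4-0=4, 4-4=0, 4-7=-3, 4-8=-4
a = 7: 7--3=10, 7-0=7, 7-4=3, 7-7=0, 7-8=-1
a = 8: 8--3=11, 8-0=8, 8-4=4, 8-7=1, 8-8=0
Collecting distinct values (and noting 0 appears from a-a):
A - A = {-11, -10, -8, -7, -4, -3, -1, 0, 1, 3, 4, 7, 8, 10, 11}
|A - A| = 15

A - A = {-11, -10, -8, -7, -4, -3, -1, 0, 1, 3, 4, 7, 8, 10, 11}


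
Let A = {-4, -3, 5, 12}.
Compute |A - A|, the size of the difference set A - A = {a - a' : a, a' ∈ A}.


A - A = {a - a' : a, a' ∈ A}; |A| = 4.
Bounds: 2|A|-1 ≤ |A - A| ≤ |A|² - |A| + 1, i.e. 7 ≤ |A - A| ≤ 13.
Note: 0 ∈ A - A always (from a - a). The set is symmetric: if d ∈ A - A then -d ∈ A - A.
Enumerate nonzero differences d = a - a' with a > a' (then include -d):
Positive differences: {1, 7, 8, 9, 15, 16}
Full difference set: {0} ∪ (positive diffs) ∪ (negative diffs).
|A - A| = 1 + 2·6 = 13 (matches direct enumeration: 13).

|A - A| = 13


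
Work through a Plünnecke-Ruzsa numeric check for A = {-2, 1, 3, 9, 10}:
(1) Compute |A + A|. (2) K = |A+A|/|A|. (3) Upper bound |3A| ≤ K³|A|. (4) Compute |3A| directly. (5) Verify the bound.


|A| = 5.
Step 1: Compute A + A by enumerating all 25 pairs.
A + A = {-4, -1, 1, 2, 4, 6, 7, 8, 10, 11, 12, 13, 18, 19, 20}, so |A + A| = 15.
Step 2: Doubling constant K = |A + A|/|A| = 15/5 = 15/5 ≈ 3.0000.
Step 3: Plünnecke-Ruzsa gives |3A| ≤ K³·|A| = (3.0000)³ · 5 ≈ 135.0000.
Step 4: Compute 3A = A + A + A directly by enumerating all triples (a,b,c) ∈ A³; |3A| = 30.
Step 5: Check 30 ≤ 135.0000? Yes ✓.

K = 15/5, Plünnecke-Ruzsa bound K³|A| ≈ 135.0000, |3A| = 30, inequality holds.


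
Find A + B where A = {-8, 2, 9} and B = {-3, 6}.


A + B = {a + b : a ∈ A, b ∈ B}.
Enumerate all |A|·|B| = 3·2 = 6 pairs (a, b) and collect distinct sums.
a = -8: -8+-3=-11, -8+6=-2
a = 2: 2+-3=-1, 2+6=8
a = 9: 9+-3=6, 9+6=15
Collecting distinct sums: A + B = {-11, -2, -1, 6, 8, 15}
|A + B| = 6

A + B = {-11, -2, -1, 6, 8, 15}


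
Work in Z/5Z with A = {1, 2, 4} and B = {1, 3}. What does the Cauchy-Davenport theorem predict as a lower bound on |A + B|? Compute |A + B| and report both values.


Cauchy-Davenport: |A + B| ≥ min(p, |A| + |B| - 1) for A, B nonempty in Z/pZ.
|A| = 3, |B| = 2, p = 5.
CD lower bound = min(5, 3 + 2 - 1) = min(5, 4) = 4.
Compute A + B mod 5 directly:
a = 1: 1+1=2, 1+3=4
a = 2: 2+1=3, 2+3=0
a = 4: 4+1=0, 4+3=2
A + B = {0, 2, 3, 4}, so |A + B| = 4.
Verify: 4 ≥ 4? Yes ✓.

CD lower bound = 4, actual |A + B| = 4.


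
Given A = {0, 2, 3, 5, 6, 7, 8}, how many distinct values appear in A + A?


A + A = {a + a' : a, a' ∈ A}; |A| = 7.
General bounds: 2|A| - 1 ≤ |A + A| ≤ |A|(|A|+1)/2, i.e. 13 ≤ |A + A| ≤ 28.
Lower bound 2|A|-1 is attained iff A is an arithmetic progression.
Enumerate sums a + a' for a ≤ a' (symmetric, so this suffices):
a = 0: 0+0=0, 0+2=2, 0+3=3, 0+5=5, 0+6=6, 0+7=7, 0+8=8
a = 2: 2+2=4, 2+3=5, 2+5=7, 2+6=8, 2+7=9, 2+8=10
a = 3: 3+3=6, 3+5=8, 3+6=9, 3+7=10, 3+8=11
a = 5: 5+5=10, 5+6=11, 5+7=12, 5+8=13
a = 6: 6+6=12, 6+7=13, 6+8=14
a = 7: 7+7=14, 7+8=15
a = 8: 8+8=16
Distinct sums: {0, 2, 3, 4, 5, 6, 7, 8, 9, 10, 11, 12, 13, 14, 15, 16}
|A + A| = 16

|A + A| = 16


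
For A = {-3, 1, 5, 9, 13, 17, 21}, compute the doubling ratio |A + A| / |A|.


|A| = 7.
Compute A + A by enumerating all 49 pairs.
A + A = {-6, -2, 2, 6, 10, 14, 18, 22, 26, 30, 34, 38, 42}, so |A + A| = 13.
K = |A + A| / |A| = 13/7 (already in lowest terms) ≈ 1.8571.
Reference: AP of size 7 gives K = 13/7 ≈ 1.8571; a fully generic set of size 7 gives K ≈ 4.0000.

|A| = 7, |A + A| = 13, K = 13/7.


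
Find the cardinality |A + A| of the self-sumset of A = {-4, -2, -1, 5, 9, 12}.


A + A = {a + a' : a, a' ∈ A}; |A| = 6.
General bounds: 2|A| - 1 ≤ |A + A| ≤ |A|(|A|+1)/2, i.e. 11 ≤ |A + A| ≤ 21.
Lower bound 2|A|-1 is attained iff A is an arithmetic progression.
Enumerate sums a + a' for a ≤ a' (symmetric, so this suffices):
a = -4: -4+-4=-8, -4+-2=-6, -4+-1=-5, -4+5=1, -4+9=5, -4+12=8
a = -2: -2+-2=-4, -2+-1=-3, -2+5=3, -2+9=7, -2+12=10
a = -1: -1+-1=-2, -1+5=4, -1+9=8, -1+12=11
a = 5: 5+5=10, 5+9=14, 5+12=17
a = 9: 9+9=18, 9+12=21
a = 12: 12+12=24
Distinct sums: {-8, -6, -5, -4, -3, -2, 1, 3, 4, 5, 7, 8, 10, 11, 14, 17, 18, 21, 24}
|A + A| = 19

|A + A| = 19


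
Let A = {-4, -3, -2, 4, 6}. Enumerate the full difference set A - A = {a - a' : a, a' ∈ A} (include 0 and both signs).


A - A = {a - a' : a, a' ∈ A}.
Compute a - a' for each ordered pair (a, a'):
a = -4: -4--4=0, -4--3=-1, -4--2=-2, -4-4=-8, -4-6=-10
a = -3: -3--4=1, -3--3=0, -3--2=-1, -3-4=-7, -3-6=-9
a = -2: -2--4=2, -2--3=1, -2--2=0, -2-4=-6, -2-6=-8
a = 4: 4--4=8, 4--3=7, 4--2=6, 4-4=0, 4-6=-2
a = 6: 6--4=10, 6--3=9, 6--2=8, 6-4=2, 6-6=0
Collecting distinct values (and noting 0 appears from a-a):
A - A = {-10, -9, -8, -7, -6, -2, -1, 0, 1, 2, 6, 7, 8, 9, 10}
|A - A| = 15

A - A = {-10, -9, -8, -7, -6, -2, -1, 0, 1, 2, 6, 7, 8, 9, 10}
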